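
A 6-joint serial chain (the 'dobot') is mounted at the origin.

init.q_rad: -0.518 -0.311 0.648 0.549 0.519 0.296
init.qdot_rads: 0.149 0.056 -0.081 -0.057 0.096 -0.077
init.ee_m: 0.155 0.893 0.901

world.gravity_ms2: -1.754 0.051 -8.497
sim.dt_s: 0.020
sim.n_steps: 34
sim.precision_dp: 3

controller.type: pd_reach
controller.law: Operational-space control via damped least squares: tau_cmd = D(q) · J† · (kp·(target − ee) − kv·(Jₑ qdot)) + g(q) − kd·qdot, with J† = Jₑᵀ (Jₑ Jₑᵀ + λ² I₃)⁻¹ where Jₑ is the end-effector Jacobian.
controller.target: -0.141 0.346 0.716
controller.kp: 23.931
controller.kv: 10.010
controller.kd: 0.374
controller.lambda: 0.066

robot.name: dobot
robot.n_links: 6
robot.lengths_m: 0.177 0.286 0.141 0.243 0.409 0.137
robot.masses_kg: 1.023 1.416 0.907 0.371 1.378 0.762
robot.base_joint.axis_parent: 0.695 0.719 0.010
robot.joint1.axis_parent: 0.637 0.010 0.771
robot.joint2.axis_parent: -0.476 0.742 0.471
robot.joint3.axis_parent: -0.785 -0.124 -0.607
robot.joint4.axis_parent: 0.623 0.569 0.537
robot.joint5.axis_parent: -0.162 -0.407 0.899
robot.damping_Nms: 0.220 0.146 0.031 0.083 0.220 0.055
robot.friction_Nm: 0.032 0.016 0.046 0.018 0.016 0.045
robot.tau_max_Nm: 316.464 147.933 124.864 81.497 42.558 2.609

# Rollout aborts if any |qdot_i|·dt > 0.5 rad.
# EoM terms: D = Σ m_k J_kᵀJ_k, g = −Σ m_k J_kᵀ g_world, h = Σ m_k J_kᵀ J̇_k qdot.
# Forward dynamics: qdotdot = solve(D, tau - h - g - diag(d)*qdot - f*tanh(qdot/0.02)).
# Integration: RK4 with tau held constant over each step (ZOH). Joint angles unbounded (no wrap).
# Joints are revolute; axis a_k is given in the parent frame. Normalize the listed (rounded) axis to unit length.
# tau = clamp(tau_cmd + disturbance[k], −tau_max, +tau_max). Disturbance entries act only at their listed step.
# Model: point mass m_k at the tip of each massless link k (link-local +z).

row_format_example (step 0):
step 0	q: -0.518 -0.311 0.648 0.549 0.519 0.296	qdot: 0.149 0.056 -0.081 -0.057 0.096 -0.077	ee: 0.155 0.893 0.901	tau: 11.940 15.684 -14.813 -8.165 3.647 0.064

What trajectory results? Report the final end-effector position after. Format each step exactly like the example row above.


step 1	q: -0.517 -0.296 0.655 0.549 0.532 0.299	qdot: -0.099 1.424 0.745 -0.013 1.139 0.035	ee: 0.155 0.888 0.904	tau: 12.617 13.015 -13.741 -7.771 3.151 0.007
step 2	q: -0.521 -0.258 0.675 0.548 0.561 0.290	qdot: -0.303 2.410 1.347 -0.291 1.669 -0.475	ee: 0.153 0.881 0.905	tau: 12.851 11.009 -13.309 -7.240 2.684 0.196
step 3	q: -0.529 -0.205 0.703 0.543 0.601 0.297	qdot: -0.462 3.023 1.561 -0.397 2.255 0.694	ee: 0.148 0.872 0.906	tau: 14.189 8.749 -12.339 -6.837 2.449 -0.257
step 4	q: -0.539 -0.142 0.731 0.537 0.649 0.270	qdot: -0.575 3.326 1.409 -0.455 2.473 -2.628	ee: 0.142 0.862 0.905	tau: 13.423 8.300 -13.222 -6.393 1.575 1.033
step 5	q: -0.552 -0.071 0.762 0.521 0.704 0.328	qdot: -0.788 3.787 1.761 -1.279 2.841 6.946	ee: 0.133 0.852 0.905	tau: 18.518 3.943 -9.432 -6.088 2.823 -2.609
step 6	q: -0.565 -0.006 0.775 0.521 0.758 0.134	qdot: -0.603 2.998 0.064 0.514 2.247 -22.176	ee: 0.130 0.840 0.901	tau: 8.721 11.176 -19.092 -5.136 -2.347 2.609
step 7	q: -0.584 0.068 0.795 0.496 0.810 0.079	qdot: -1.199 4.356 1.631 -2.747 2.817 11.865	ee: 0.121 0.829 0.898	tau: 26.019 1.245 -9.238 -7.003 4.396 -2.609
step 8	q: -0.603 0.139 0.803 0.480 0.863 -0.048	qdot: -0.776 2.944 -0.411 0.490 2.447 -19.809	ee: 0.113 0.817 0.893	tau: 15.236 7.609 -17.264 -4.702 -2.435 2.609
step 9	q: -0.624 0.210 0.807 0.460 0.922 -0.060	qdot: -1.320 4.118 0.601 -2.428 3.212 13.589	ee: 0.100 0.807 0.890	tau: 29.313 0.319 -9.278 -7.254 4.233 -2.609
step 10	q: -0.645 0.278 0.803 0.439 0.973 -0.165	qdot: -0.909 2.874 -0.707 -0.067 2.061 -19.056	ee: 0.090 0.796 0.885	tau: 19.528 5.933 -17.083 -3.899 -2.933 2.609
step 11	q: -0.668 0.345 0.794 0.419 1.031 -0.165	qdot: -1.342 3.742 -0.316 -1.917 3.412 13.919	ee: 0.077 0.786 0.881	tau: 30.456 0.273 -9.374 -6.826 3.388 -2.609
step 12	q: -0.690 0.408 0.779 0.399 1.080 -0.270	qdot: -0.963 2.703 -1.017 -0.373 1.652 -19.182	ee: 0.067 0.775 0.876	tau: 22.044 4.949 -16.935 -2.865 -3.797 2.609
step 13	q: -0.713 0.468 0.759 0.382 1.135 -0.274	qdot: -1.305 3.326 -1.026 -1.379 3.463 13.630	ee: 0.054 0.765 0.873	tau: 30.676 0.698 -9.532 -6.101 2.331 -2.609
step 14	q: -0.735 0.525 0.735 0.365 1.178 -0.386	qdot: -0.976 2.521 -1.240 -0.598 1.208 -19.569	ee: 0.044 0.754 0.868	tau: 23.193 4.250 -16.407 -1.729 -4.705 2.609
step 15	q: -0.757 0.579 0.707 0.352 1.229 -0.397	qdot: -1.216 2.876 -1.544 -0.771 3.469 13.227	ee: 0.033 0.744 0.865	tau: 30.393 1.305 -9.651 -5.308 1.253 -2.609
step 16	q: -0.779 0.631 0.678 0.337 1.268 -0.517	qdot: -0.979 2.374 -1.367 -0.843 0.751 -19.871	ee: 0.023 0.733 0.860	tau: 23.278 3.703 -15.474 -0.624 -5.482 2.609
step 17	q: -0.800 0.679 0.645 0.329 1.315 -0.534	qdot: -1.095 2.417 -1.882 -0.151 3.454 12.975	ee: 0.013 0.723 0.857	tau: 29.689 1.924 -9.691 -4.522 0.237 -2.609
step 18	q: -0.820 0.725 0.612 0.317 1.348 -0.656	qdot: -0.987 2.254 -1.436 -1.094 0.339 -19.982	ee: 0.005 0.713 0.853	tau: 22.592 3.262 -14.249 0.351 -6.083 2.609
step 19	q: -0.840 0.767 0.576 0.312 1.391 -0.675	qdot: -0.968 1.972 -2.074 0.384 3.411 12.939	ee: -0.004 0.703 0.851	tau: 28.621 2.449 -9.670 -3.753 -0.691 -2.609
step 20	q: -0.859 0.807 0.542 0.301 1.420 -0.798	qdot: -1.013 2.148 -1.483 -1.355 -0.008 -19.952	ee: -0.011 0.692 0.847	tau: 21.470 2.905 -12.910 1.164 -6.520 2.609
step 21	q: -0.877 0.844 0.504 0.300 1.459 -0.815	qdot: -0.842 1.530 -2.162 0.824 3.356 13.087	ee: -0.019 0.683 0.845	tau: 27.247 2.821 -9.571 -3.018 -1.534 -2.609
step 22	q: -0.896 0.879 0.468 0.290 1.484 -0.935	qdot: -1.048 2.014 -1.528 -1.574 -0.269 -19.842	ee: -0.025 0.673 0.842	tau: 20.138 2.614 -11.539 1.795 -6.822 2.609
step 23	q: -0.914 0.909 0.430 0.290 1.521 -0.949	qdot: -0.722 1.078 -2.177 1.130 3.281 13.322	ee: -0.032 0.664 0.840	tau: 25.794 3.055 -9.442 -2.322 -2.294 -2.609
step 24	q: -0.932 0.939 0.394 0.280 1.543 -1.065	qdot: -1.087 1.834 -1.571 -1.774 -0.464 -19.702	ee: -0.037 0.654 0.837	tau: 18.829 2.391 -10.220 2.263 -7.014 2.609
step 25	q: -0.948 0.962 0.356 0.280 1.576 -1.074	qdot: -0.601 0.596 -2.137 1.304 3.193 13.597	ee: -0.042 0.645 0.836	tau: 24.595 3.243 -9.333 -1.685 -2.983 -2.609
step 26	q: -0.966 0.985 0.320 0.270 1.596 -1.187	qdot: -1.117 1.595 -1.602 -1.971 -0.607 -19.553	ee: -0.046 0.635 0.832	tau: 17.720 2.255 -8.997 2.589 -7.116 2.609
step 27	q: -0.981 0.999 0.282 0.269 1.627 -1.192	qdot: -0.468 0.079 -2.051 1.352 3.100 13.852	ee: -0.051 0.627 0.831	tau: 24.094 3.533 -9.337 -1.127 -3.628 -2.609
step 28	q: -0.997 1.015 0.247 0.256 1.644 -1.301	qdot: -1.123 1.312 -1.606 -2.175 -0.711 -19.418	ee: -0.054 0.618 0.827	tau: 16.965 2.241 -7.900 2.793 -7.150 2.609
step 29	q: -1.010 1.021 0.211 0.253 1.674 -1.302	qdot: -0.316 -0.441 -1.922 1.320 3.019 14.039	ee: -0.058 0.610 0.826	tau: 24.610 4.064 -9.502 -0.670 -4.260 -2.609
step 30	q: -1.025 1.029 0.177 0.238 1.690 -1.408	qdot: -1.100 1.039 -1.574 -2.355 -0.773 -19.315	ee: -0.061 0.601 0.822	tau: 16.633 2.364 -6.925 2.882 -7.133 2.609
step 31	q: -1.037 1.028 0.143 0.233 1.718 -1.408	qdot: -0.150 -0.890 -1.766 1.292 2.965 14.131	ee: -0.065 0.593 0.820	tau: 26.129 4.865 -9.798 -0.327 -4.899 -2.609
step 32	q: -1.050 1.030 0.111 0.216 1.733 -1.512	qdot: -1.061 0.843 -1.518 -2.500 -0.806 -19.257	ee: -0.068 0.584 0.816	tau: 16.599 2.581 -6.033 2.880 -7.062 2.609
step 33	q: -1.059 1.023 0.079 0.210 1.761 -1.510	qdot: 0.013 -1.208 -1.602 1.331 2.939 14.184	ee: -0.071 0.577 0.813	tau: 28.242 5.836 -10.112 -0.075 -5.535 -2.609
step 34	q: -1.070 1.022 0.049 0.192 1.775 -1.616	qdot: -1.024 0.767 -1.455 -2.611 -0.826 -19.327	ee: -0.074 0.568 0.808
final ee position (m): -0.074 0.568 0.808


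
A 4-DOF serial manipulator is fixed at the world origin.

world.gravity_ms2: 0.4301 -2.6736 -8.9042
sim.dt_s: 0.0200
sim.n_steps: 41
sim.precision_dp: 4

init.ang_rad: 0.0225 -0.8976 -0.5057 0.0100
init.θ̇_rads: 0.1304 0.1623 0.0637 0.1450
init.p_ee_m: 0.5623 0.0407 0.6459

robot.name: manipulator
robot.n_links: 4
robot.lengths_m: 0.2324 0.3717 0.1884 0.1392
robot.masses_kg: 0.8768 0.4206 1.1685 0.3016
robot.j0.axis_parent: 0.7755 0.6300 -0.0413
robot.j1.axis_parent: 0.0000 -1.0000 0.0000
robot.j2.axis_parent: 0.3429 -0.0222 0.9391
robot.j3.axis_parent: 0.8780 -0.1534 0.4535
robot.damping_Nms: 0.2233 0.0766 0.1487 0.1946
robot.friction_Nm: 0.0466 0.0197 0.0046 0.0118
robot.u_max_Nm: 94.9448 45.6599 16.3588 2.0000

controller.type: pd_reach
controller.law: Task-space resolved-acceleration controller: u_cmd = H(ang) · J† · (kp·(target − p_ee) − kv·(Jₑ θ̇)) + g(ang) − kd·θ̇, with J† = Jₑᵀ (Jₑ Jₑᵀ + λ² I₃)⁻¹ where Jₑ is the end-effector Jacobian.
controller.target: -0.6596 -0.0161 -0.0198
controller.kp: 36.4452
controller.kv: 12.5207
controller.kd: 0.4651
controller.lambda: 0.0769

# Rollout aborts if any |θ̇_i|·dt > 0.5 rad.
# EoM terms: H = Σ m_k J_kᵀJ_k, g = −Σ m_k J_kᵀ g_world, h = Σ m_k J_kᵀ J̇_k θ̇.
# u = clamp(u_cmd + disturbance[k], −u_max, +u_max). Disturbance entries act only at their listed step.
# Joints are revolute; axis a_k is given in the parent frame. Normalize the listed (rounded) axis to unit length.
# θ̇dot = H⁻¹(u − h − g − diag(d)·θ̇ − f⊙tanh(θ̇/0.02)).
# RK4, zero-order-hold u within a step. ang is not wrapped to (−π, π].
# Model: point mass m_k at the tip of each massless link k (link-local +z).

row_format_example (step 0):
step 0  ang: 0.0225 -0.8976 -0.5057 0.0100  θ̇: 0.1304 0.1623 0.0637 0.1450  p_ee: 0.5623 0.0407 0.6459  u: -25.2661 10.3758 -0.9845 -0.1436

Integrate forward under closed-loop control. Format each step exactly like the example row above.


step 1  ang: 0.0171 -0.9002 -0.4918 0.0157  θ̇: -0.5626 -0.2821 0.0730 1.0700  p_ee: 0.5607 0.0417 0.6473  u: -21.5781 9.0955 -0.8540 -0.5044
step 2  ang: -0.0021 -0.9123 -0.4540 0.0037  θ̇: -0.9262 -0.3483 -2.0456 1.5745  p_ee: 0.5575 0.0493 0.6478  u: -17.7351 8.2450 0.3584 -0.6374
step 3  ang: -0.0418 -0.9407 -0.2960 -0.0848  θ̇: -1.3509 0.3366 -7.8462 6.4873  p_ee: 0.5523 0.0634 0.6464  u: -9.5137 1.4056 2.9549 -2.0000
step 4  ang: -0.1153 -0.9684 0.0607 -0.3312  θ̇: -4.9464 0.3838 7.7942 5.5899  p_ee: 0.5295 0.0926 0.6541  u: 18.8019 -21.0541 -3.7739 -2.0000
step 5  ang: -0.1760 -0.9334 -0.0742 -0.2212  θ̇: -2.0354 2.5426 -10.4359 -2.3868  p_ee: 0.4901 0.1289 0.6869  u: 21.4586 -13.0778 6.0216 1.6609
step 6  ang: -0.2538 -0.9191 0.1580 -0.3889  θ̇: -3.2046 2.2421 1.0608 7.1637  p_ee: 0.4442 0.1691 0.7090  u: 19.5961 -22.0827 -0.4500 -2.0000
step 7  ang: -0.3115 -0.8773 0.2164 -0.3971  θ̇: -2.1084 2.3158 -2.2779 -0.8762  p_ee: 0.3947 0.2021 0.7372  u: 21.6659 -14.3896 2.1742 0.7547
step 8  ang: -0.3569 -0.8400 0.2558 -0.4232  θ̇: -2.1510 1.6332 2.7135 0.5904  p_ee: 0.3515 0.2322 0.7556  u: 14.7750 -10.3012 -0.6383 -0.1497
step 9  ang: -0.3859 -0.8014 0.2013 -0.3860  θ̇: -1.1364 1.9794 -3.2049 -0.6305  p_ee: 0.3164 0.2558 0.7702  u: 12.9089 -5.0550 2.3826 0.5692
step 10  ang: -0.4183 -0.7726 0.2791 -0.4414  θ̇: -1.4186 1.5308 2.3846 0.8866  p_ee: 0.2812 0.2774 0.7794  u: 9.5729 -4.6722 -0.6347 -0.3673
step 11  ang: -0.4356 -0.7363 0.2395 -0.4195  θ̇: -0.6075 1.9017 -2.6000 -1.1685  p_ee: 0.2513 0.2940 0.7890  u: 10.2821 -1.0244 2.0914 0.7713
step 12  ang: -0.4551 -0.7057 0.2946 -0.4600  θ̇: -0.8724 1.5625 2.2387 0.8288  p_ee: 0.2209 0.3086 0.7956  u: 6.7176 -1.2245 -0.6407 -0.4025
step 13  ang: -0.4625 -0.6683 0.2569 -0.4435  θ̇: -0.1506 2.0017 -2.4541 -1.4021  p_ee: 0.1942 0.3195 0.8033  u: 8.5804 1.4329 1.9884 0.8203
step 14  ang: -0.4723 -0.6343 0.3059 -0.4818  θ̇: -0.4068 1.7639 2.0089 0.8049  p_ee: 0.1659 0.3284 0.8092  u: 5.3492 0.5349 -0.5806 -0.4566
step 15  ang: -0.4715 -0.5928 0.2727 -0.4723  θ̇: 0.2377 2.2247 -2.2396 -1.6341  p_ee: 0.1400 0.3342 0.8165  u: 7.8648 2.6430 1.8573 0.8606
step 16  ang: -0.4726 -0.5531 0.3129 -0.5068  θ̇: 0.0092 2.0570 1.7711 0.7470  p_ee: 0.1121 0.3380 0.8224  u: 4.6562 1.4513 -0.5062 -0.4972
step 17  ang: -0.4646 -0.5058 0.2840 -0.5038  θ̇: 0.5911 2.5264 -2.0923 -1.7856  p_ee: 0.0857 0.3390 0.8297  u: 7.3112 3.2443 1.7369 0.8547
step 18  ang: -0.4579 -0.4591 0.3173 -0.5362  θ̇: 0.3824 2.4079 1.5991 0.6250  p_ee: 0.0570 0.3377 0.8358  u: 4.1867 1.8320 -0.4703 -0.5108
step 19  ang: -0.4430 -0.4048 0.2895 -0.5370  θ̇: 0.9213 2.8899 -2.0816 -1.8145  p_ee: 0.0292 0.3337 0.8429  u: 6.4571 3.4705 1.6417 0.7841
step 20  ang: -0.4296 -0.3506 0.3218 -0.5711  θ̇: 0.7154 2.8072 1.4453 0.5102  p_ee: -0.0014 0.3273 0.8484  u: 3.6337 1.7340 -0.4718 -0.5313
step 21  ang: -0.4088 -0.2885 0.2951 -0.5746  θ̇: 1.2071 3.2834 -2.0136 -1.8446  p_ee: -0.0313 0.3183 0.8545  u: 5.3005 3.2601 1.4789 0.7124
step 22  ang: -0.3895 -0.2260 0.3237 -0.6076  θ̇: 0.9939 3.2079 1.3670 0.4208  p_ee: -0.0640 0.3069 0.8586  u: 2.6766 1.3083 -0.5496 -0.5620
step 23  ang: -0.3635 -0.1561 0.2974 -0.6117  θ̇: 1.4422 3.6709 -1.9614 -1.8050  p_ee: -0.0962 0.2929 0.8625  u: 3.6890 2.7146 1.2833 0.6145
step 24  ang: -0.3396 -0.0859 0.3244 -0.6441  θ̇: 1.2096 3.5830 1.3383 0.3676  p_ee: -0.1311 0.2769 0.8634  u: 1.4601 0.5115 -0.6808 -0.5991
step 25  ang: -0.3098 -0.0087 0.2991 -0.6472  θ̇: 1.6152 4.0171 -1.8763 -1.6799  p_ee: -0.1654 0.2585 0.8636  u: 1.9225 1.7540 1.0483 0.4903
step 26  ang: -0.2825 0.0682 0.3257 -0.6789  θ̇: 1.3619 3.9028 1.3463 0.3205  p_ee: -0.2019 0.2388 0.8597  u: 0.2864 -0.6632 -0.8373 -0.6199
step 27  ang: -0.2501 0.1513 0.3017 -0.6794  θ̇: 1.7245 4.2897 -1.6987 -1.5108  p_ee: -0.2374 0.2173 0.8545  u: 0.4014 0.3557 0.7712 0.3654
step 28  ang: -0.2204 0.2336 0.3264 -0.7079  θ̇: 1.4559 4.1373 1.3899 0.2891  p_ee: -0.2743 0.1952 0.8446  u: -0.5950 -2.1454 -0.9988 -0.6253
step 29  ang: -0.1866 0.3207 0.3048 -0.7046  θ̇: 1.7833 4.4668 -1.5260 -1.2083  p_ee: -0.3097 0.1719 0.8330  u: -0.6570 -1.3480 0.5164 0.1985
step 30  ang: -0.1558 0.4063 0.3307 -0.7314  θ̇: 1.5009 4.2754 1.4789 0.2048  p_ee: -0.3456 0.1492 0.8161  u: -0.8796 -3.9111 -1.1493 -0.5819
step 31  ang: -0.1212 0.4956 0.3105 -0.7226  θ̇: 1.8037 4.5417 -1.3737 -0.8066  p_ee: -0.3795 0.1259 0.7978  u: -1.0662 -3.2619 0.3066 0.0041
step 32  ang: -0.0902 0.5823 0.3401 -0.7494  θ̇: 1.5036 4.3088 1.6280 0.0521  p_ee: -0.4128 0.1045 0.7739  u: -0.5423 -5.8489 -1.2871 -0.4859
step 33  ang: -0.0555 0.6717 0.3196 -0.7331  θ̇: 1.7986 4.5155 -1.3096 -0.3092  p_ee: -0.4436 0.0828 0.7495  u: -0.8884 -5.2015 0.1807 -0.2189
step 34  ang: -0.0252 0.7572 0.3562 -0.7630  θ̇: 1.4621 4.2349 1.8869 -0.2112  p_ee: -0.4727 0.0643 0.7195  u: 0.3200 -7.8525 -1.4316 -0.3216
step 35  ang: 0.0093 0.8450 0.3316 -0.7355  θ̇: 1.7792 4.4006 -1.4362 0.3065  p_ee: -0.4993 0.0454 0.6904  u: -0.3068 -6.9831 0.1876 -0.4845
step 36  ang: 0.0376 0.9271 0.3801 -0.7743  θ̇: 1.3677 4.0635 2.2905 -0.6389  p_ee: -0.5232 0.0313 0.6557  u: 1.5596 -9.8654 -1.5984 -0.0678
step 37  ang: 0.0716 1.0115 0.3478 -0.7319  θ̇: 1.7541 4.2162 -1.9150 1.1932  p_ee: -0.5450 0.0160 0.6239  u: 0.4331 -8.4374 0.3963 -0.8696
step 38  ang: 0.0965 1.0882 0.4144 -0.7891  θ̇: 1.1837 3.8023 3.0808 -1.5499  p_ee: -0.5631 0.0073 0.5860  u: 3.1685 -12.0301 -1.8922 0.4268
step 39  ang: 0.1299 1.1684 0.3629 -0.7194  θ̇: 1.7616 4.0169 -3.2420 2.8214  p_ee: -0.5805 -0.0047 0.5537  u: 1.0861 -9.3938 1.0235 -1.6036
step 40  ang: 0.1485 1.2382 0.4639 -0.8187  θ̇: 0.8432 3.5031 4.6337 -3.5904  p_ee: -0.5924 -0.0066 0.5135  u: 5.4860 -15.0644 -2.4638 1.4736
step 41  ang: 0.1818 1.3146 0.3714 -0.6950  θ̇: 1.8665 3.9139 -6.3673 6.3321  p_ee: -0.6071 -0.0163 0.4826


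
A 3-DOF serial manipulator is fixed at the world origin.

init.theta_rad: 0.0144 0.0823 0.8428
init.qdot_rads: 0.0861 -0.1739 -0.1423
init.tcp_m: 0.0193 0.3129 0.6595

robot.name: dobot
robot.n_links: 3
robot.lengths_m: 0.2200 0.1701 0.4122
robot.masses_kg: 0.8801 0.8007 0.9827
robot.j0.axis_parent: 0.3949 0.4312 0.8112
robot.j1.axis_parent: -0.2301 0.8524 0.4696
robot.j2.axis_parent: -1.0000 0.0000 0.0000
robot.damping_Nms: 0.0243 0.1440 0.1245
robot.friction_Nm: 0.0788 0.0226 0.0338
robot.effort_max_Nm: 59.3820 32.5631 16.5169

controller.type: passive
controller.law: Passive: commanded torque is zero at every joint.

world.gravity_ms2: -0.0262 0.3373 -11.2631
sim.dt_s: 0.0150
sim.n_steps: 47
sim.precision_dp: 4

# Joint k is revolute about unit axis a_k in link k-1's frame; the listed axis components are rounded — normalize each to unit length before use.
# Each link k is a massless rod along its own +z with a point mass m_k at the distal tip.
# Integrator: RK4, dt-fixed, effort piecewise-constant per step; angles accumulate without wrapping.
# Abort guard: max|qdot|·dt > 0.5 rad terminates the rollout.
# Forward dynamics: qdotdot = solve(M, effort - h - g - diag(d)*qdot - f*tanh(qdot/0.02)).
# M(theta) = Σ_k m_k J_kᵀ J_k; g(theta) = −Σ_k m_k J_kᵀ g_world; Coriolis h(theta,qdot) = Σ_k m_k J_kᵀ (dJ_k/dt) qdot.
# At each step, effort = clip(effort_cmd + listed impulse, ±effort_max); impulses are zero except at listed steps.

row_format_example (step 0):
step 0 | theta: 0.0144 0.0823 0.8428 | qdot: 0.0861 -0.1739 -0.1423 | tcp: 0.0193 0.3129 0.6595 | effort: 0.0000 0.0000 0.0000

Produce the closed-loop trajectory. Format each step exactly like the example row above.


step 1 | theta: 0.0169 0.0797 0.8437 | qdot: 0.2382 -0.1687 0.2618 | tcp: 0.0188 0.3123 0.6597 | effort: 0.0000 0.0000 0.0000
step 2 | theta: 0.0215 0.0773 0.8506 | qdot: 0.3798 -0.1580 0.6532 | tcp: 0.0181 0.3127 0.6583 | effort: 0.0000 0.0000 0.0000
step 3 | theta: 0.0282 0.0750 0.8633 | qdot: 0.5103 -0.1367 1.0322 | tcp: 0.0173 0.3142 0.6553 | effort: 0.0000 0.0000 0.0000
step 4 | theta: 0.0367 0.0732 0.8815 | qdot: 0.6271 -0.0990 1.3964 | tcp: 0.0164 0.3167 0.6507 | effort: 0.0000 0.0000 0.0000
step 5 | theta: 0.0469 0.0722 0.9051 | qdot: 0.7278 -0.0386 1.7438 | tcp: 0.0154 0.3201 0.6445 | effort: 0.0000 0.0000 0.0000
step 6 | theta: 0.0585 0.0722 0.9337 | qdot: 0.8102 0.0453 2.0737 | tcp: 0.0143 0.3245 0.6366 | effort: 0.0000 0.0000 0.0000
step 7 | theta: 0.0711 0.0737 0.9672 | qdot: 0.8708 0.1599 2.3832 | tcp: 0.0129 0.3297 0.6269 | effort: 0.0000 0.0000 0.0000
step 8 | theta: 0.0845 0.0772 1.0051 | qdot: 0.9050 0.3187 2.6670 | tcp: 0.0113 0.3356 0.6155 | effort: 0.0000 0.0000 0.0000
step 9 | theta: 0.0981 0.0835 1.0470 | qdot: 0.9076 0.5307 2.9210 | tcp: 0.0095 0.3421 0.6021 | effort: 0.0000 0.0000 0.0000
step 10 | theta: 0.1115 0.0934 1.0925 | qdot: 0.8716 0.8043 3.1408 | tcp: 0.0072 0.3492 0.5868 | effort: 0.0000 0.0000 0.0000
step 11 | theta: 0.1240 0.1080 1.1411 | qdot: 0.7880 1.1445 3.3226 | tcp: 0.0045 0.3567 0.5696 | effort: 0.0000 0.0000 0.0000
step 12 | theta: 0.1349 0.1281 1.1920 | qdot: 0.6451 1.5489 3.4645 | tcp: 0.0012 0.3645 0.5503 | effort: 0.0000 0.0000 0.0000
step 13 | theta: 0.1430 0.1547 1.2448 | qdot: 0.4306 2.0030 3.5690 | tcp: -0.0028 0.3725 0.5290 | effort: 0.0000 0.0000 0.0000
step 14 | theta: 0.1474 0.1883 1.2990 | qdot: 0.1337 2.4798 3.6445 | tcp: -0.0078 0.3804 0.5056 | effort: 0.0000 0.0000 0.0000
step 15 | theta: 0.1467 0.2291 1.3541 | qdot: -0.2311 2.9487 3.7122 | tcp: -0.0139 0.3881 0.4803 | effort: 0.0000 0.0000 0.0000
step 16 | theta: 0.1400 0.2766 1.4103 | qdot: -0.6796 3.3865 3.7794 | tcp: -0.0210 0.3954 0.4529 | effort: 0.0000 0.0000 0.0000
step 17 | theta: 0.1259 0.3305 1.4676 | qdot: -1.2094 3.7883 3.8575 | tcp: -0.0291 0.4019 0.4235 | effort: 0.0000 0.0000 0.0000
step 18 | theta: 0.1033 0.3901 1.5261 | qdot: -1.8149 4.1667 3.9547 | tcp: -0.0379 0.4074 0.3921 | effort: 0.0000 0.0000 0.0000
step 19 | theta: 0.0711 0.4554 1.5863 | qdot: -2.4959 4.5406 4.0773 | tcp: -0.0471 0.4117 0.3588 | effort: 0.0000 0.0000 0.0000
step 20 | theta: 0.0280 0.5264 1.6486 | qdot: -3.2599 4.9254 4.2329 | tcp: -0.0564 0.4144 0.3235 | effort: 0.0000 0.0000 0.0000
step 21 | theta: -0.0272 0.6033 1.7135 | qdot: -4.1213 5.3283 4.4337 | tcp: -0.0653 0.4153 0.2865 | effort: 0.0000 0.0000 0.0000
step 22 | theta: -0.0962 0.6863 1.7819 | qdot: -5.1009 5.7462 4.6989 | tcp: -0.0736 0.4142 0.2478 | effort: 0.0000 0.0000 0.0000
step 23 | theta: -0.1809 0.7757 1.8550 | qdot: -6.2254 6.1660 5.0556 | tcp: -0.0809 0.4108 0.2077 | effort: 0.0000 0.0000 0.0000
step 24 | theta: -0.2838 0.8712 1.9342 | qdot: -7.5278 6.5634 5.5398 | tcp: -0.0868 0.4049 0.1666 | effort: 0.0000 0.0000 0.0000
step 25 | theta: -0.4078 0.9723 2.0220 | qdot: -9.0457 6.9004 6.1954 | tcp: -0.0910 0.3961 0.1249 | effort: 0.0000 0.0000 0.0000
step 26 | theta: -0.5565 1.0776 2.1212 | qdot: -10.8170 7.1193 7.0683 | tcp: -0.0932 0.3844 0.0831 | effort: 0.0000 0.0000 0.0000
step 27 | theta: -0.7337 1.1849 2.2353 | qdot: -12.8641 7.1331 8.1903 | tcp: -0.0929 0.3695 0.0422 | effort: 0.0000 0.0000 0.0000
step 28 | theta: -0.9437 1.2900 2.3681 | qdot: -15.1624 6.8154 9.5420 | tcp: -0.0899 0.3514 0.0029 | effort: 0.0000 0.0000 0.0000
step 29 | theta: -1.1893 1.3868 2.5221 | qdot: -17.5931 5.9997 10.9949 | tcp: -0.0839 0.3303 -0.0334 | effort: 0.0000 0.0000 0.0000
step 30 | theta: -1.4710 1.4666 2.6971 | qdot: -19.9218 4.5043 12.2771 | tcp: -0.0748 0.3066 -0.0658 | effort: 0.0000 0.0000 0.0000
step 31 | theta: -1.7850 1.5177 2.8878 | qdot: -21.8535 2.1588 13.0430 | tcp: -0.0628 0.2816 -0.0933 | effort: 0.0000 0.0000 0.0000
step 32 | theta: -2.1229 1.5261 3.0843 | qdot: -23.0377 -1.2305 12.9875 | tcp: -0.0480 0.2568 -0.1160 | effort: 0.0000 0.0000 0.0000
step 33 | theta: -2.4685 1.4750 3.2713 | qdot: -22.6620 -5.7180 11.6890 | tcp: -0.0306 0.2348 -0.1342 | effort: 0.0000 0.0000 0.0000
step 34 | theta: -2.7886 1.3556 3.4261 | qdot: -19.6371 -9.9248 8.7447 | tcp: -0.0099 0.2176 -0.1491 | effort: 0.0000 0.0000 0.0000
step 35 | theta: -3.0536 1.1897 3.5332 | qdot: -15.8037 -11.8307 5.6846 | tcp: 0.0143 0.2034 -0.1615 | effort: 0.0000 0.0000 0.0000
step 36 | theta: -3.2692 1.0077 3.6033 | qdot: -13.1438 -12.3117 3.8565 | tcp: 0.0398 0.1887 -0.1716 | effort: 0.0000 0.0000 0.0000
step 37 | theta: -3.4521 0.8215 3.6535 | qdot: -11.3200 -12.5039 2.9484 | tcp: 0.0639 0.1728 -0.1791 | effort: 0.0000 0.0000 0.0000
step 38 | theta: -3.6103 0.6322 3.6943 | qdot: -9.8012 -12.7570 2.5470 | tcp: 0.0855 0.1568 -0.1845 | effort: 0.0000 0.0000 0.0000
step 39 | theta: -3.7463 0.4383 3.7314 | qdot: -8.3364 -13.1124 2.4508 | tcp: 0.1043 0.1417 -0.1884 | effort: 0.0000 0.0000 0.0000
step 40 | theta: -3.8602 0.2385 3.7689 | qdot: -6.8410 -13.5303 2.5847 | tcp: 0.1207 0.1284 -0.1920 | effort: 0.0000 0.0000 0.0000
step 41 | theta: -3.9514 0.0323 3.8101 | qdot: -5.3035 -13.9519 2.9349 | tcp: 0.1355 0.1170 -0.1962 | effort: 0.0000 0.0000 0.0000
step 42 | theta: -4.0192 -0.1796 3.8581 | qdot: -3.7434 -14.2820 3.5098 | tcp: 0.1497 0.1067 -0.2022 | effort: 0.0000 0.0000 0.0000
step 43 | theta: -4.0638 -0.3946 3.9164 | qdot: -2.2168 -14.3058 4.2935 | tcp: 0.1637 0.0956 -0.2110 | effort: 0.0000 0.0000 0.0000
step 44 | theta: -4.0865 -0.6054 3.9874 | qdot: -0.8483 -13.6451 5.1754 | tcp: 0.1769 0.0815 -0.2230 | effort: 0.0000 0.0000 0.0000
step 45 | theta: -4.0908 -0.7995 4.0712 | qdot: 0.2213 -12.1021 5.9592 | tcp: 0.1886 0.0626 -0.2379 | effort: 0.0000 0.0000 0.0000
step 46 | theta: -4.0813 -0.9662 4.1652 | qdot: 1.0098 -10.1184 6.5529 | tcp: 0.1981 0.0385 -0.2540 | effort: 0.0000 0.0000 0.0000
step 47 | theta: -4.0609 -1.1042 4.2673 | qdot: 1.7108 -8.3565 7.0490 | tcp: 0.2058 0.0106 -0.2699


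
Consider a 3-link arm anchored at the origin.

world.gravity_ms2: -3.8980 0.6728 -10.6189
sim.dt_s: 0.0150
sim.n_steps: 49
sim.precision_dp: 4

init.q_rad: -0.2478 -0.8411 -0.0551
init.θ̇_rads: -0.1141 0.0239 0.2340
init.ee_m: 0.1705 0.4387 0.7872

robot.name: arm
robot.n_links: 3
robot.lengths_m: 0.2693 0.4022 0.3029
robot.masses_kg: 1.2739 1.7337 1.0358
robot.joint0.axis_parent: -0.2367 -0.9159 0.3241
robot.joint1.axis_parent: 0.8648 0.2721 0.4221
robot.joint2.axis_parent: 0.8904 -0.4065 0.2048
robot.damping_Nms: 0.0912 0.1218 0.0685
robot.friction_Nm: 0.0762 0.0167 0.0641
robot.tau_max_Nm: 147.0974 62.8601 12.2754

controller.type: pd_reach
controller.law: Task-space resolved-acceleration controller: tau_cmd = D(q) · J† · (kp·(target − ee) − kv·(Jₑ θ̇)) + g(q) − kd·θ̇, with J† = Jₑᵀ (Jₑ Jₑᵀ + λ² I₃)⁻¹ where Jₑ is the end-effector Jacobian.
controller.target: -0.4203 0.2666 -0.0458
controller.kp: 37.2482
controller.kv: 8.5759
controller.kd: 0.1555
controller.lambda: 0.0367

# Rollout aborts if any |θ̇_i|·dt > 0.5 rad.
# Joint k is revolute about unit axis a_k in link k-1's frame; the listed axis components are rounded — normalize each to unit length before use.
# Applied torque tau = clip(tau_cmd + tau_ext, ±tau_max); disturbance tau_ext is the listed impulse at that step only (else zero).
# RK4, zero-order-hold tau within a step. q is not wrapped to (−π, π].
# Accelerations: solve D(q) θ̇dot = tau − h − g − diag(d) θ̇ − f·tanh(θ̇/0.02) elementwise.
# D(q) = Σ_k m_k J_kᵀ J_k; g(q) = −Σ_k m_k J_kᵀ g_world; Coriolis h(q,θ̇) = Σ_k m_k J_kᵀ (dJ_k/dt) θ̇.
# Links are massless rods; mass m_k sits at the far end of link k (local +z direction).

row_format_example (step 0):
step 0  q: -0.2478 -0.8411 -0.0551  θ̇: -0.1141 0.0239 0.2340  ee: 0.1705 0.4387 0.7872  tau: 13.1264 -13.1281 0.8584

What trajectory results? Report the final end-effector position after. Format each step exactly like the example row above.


step 1  q: -0.2495 -0.8466 -0.0429  θ̇: -0.1067 -0.7528 1.3807  ee: 0.1696 0.4393 0.7869  tau: 3.1178 -13.9975 0.7268
step 2  q: -0.2522 -0.8649 -0.0100  θ̇: -0.2499 -1.6847 3.0095  ee: 0.1655 0.4427 0.7847  tau: -14.4149 -19.3240 0.5543
step 3  q: -0.2594 -0.9006 0.0568  θ̇: -0.7056 -3.0665 5.8656  ee: 0.1588 0.4484 0.7800  tau: -33.5078 -26.1686 0.3239
step 4  q: -0.2758 -0.9606 0.1758  θ̇: -1.4710 -4.9091 9.9299  ee: 0.1496 0.4545 0.7712  tau: -34.5006 -24.2556 0.2509
step 5  q: -0.3027 -1.0463 0.3501  θ̇: -2.0900 -6.4749 13.1658  ee: 0.1386 0.4586 0.7554  tau: -17.4282 -12.8576 0.5005
step 6  q: -0.3350 -1.1490 0.5550  θ̇: -2.1959 -7.2082 14.0576  ee: 0.1269 0.4589 0.7307  tau: -2.2174 -2.0689 0.8557
step 7  q: -0.3660 -1.2584 0.7612  θ̇: -1.9254 -7.3842 13.4140  ee: 0.1156 0.4559 0.6980  tau: 6.2621 5.3489 1.0670
step 8  q: -0.3915 -1.3686 0.9531  θ̇: -1.4728 -7.3375 12.2115  ee: 0.1047 0.4509 0.6599  tau: 10.1393 10.3210 1.1104
step 9  q: -0.4095 -1.4777 1.1261  θ̇: -0.9345 -7.2234 10.9053  ee: 0.0941 0.4451 0.6189  tau: 11.3655 13.7598 1.0671
step 10  q: -0.4192 -1.5849 1.2800  θ̇: -0.3469 -7.0946 9.6507  ee: 0.0830 0.4392 0.5764  tau: 11.0851 16.1920 1.0205
step 11  q: -0.4198 -1.6903 1.4158  θ̇: 0.2778 -6.9623 8.4864  ee: 0.0712 0.4335 0.5338  tau: 9.9639 17.9056 1.0288
step 12  q: -0.4108 -1.7936 1.5349  θ̇: 0.9331 -6.8222 7.4119  ee: 0.0582 0.4282 0.4916  tau: 8.4230 19.0620 1.1253
step 13  q: -0.3917 -1.8947 1.6385  θ̇: 1.6167 -6.6637 6.4155  ee: 0.0439 0.4234 0.4501  tau: 6.7137 19.7556 1.3243
step 14  q: -0.3623 -1.9933 1.7277  θ̇: 2.3185 -6.4739 5.4849  ee: 0.0285 0.4190 0.4097  tau: 5.0219 20.0464 1.6248
step 15  q: -0.3223 -2.0887 1.8034  θ̇: 3.0205 -6.2384 4.6098  ee: 0.0119 0.4148 0.3704  tau: 3.4739 19.9778 2.0135
step 16  q: -0.2719 -2.1801 1.8663  θ̇: 3.6949 -5.9432 3.7847  ee: -0.0053 0.4108 0.3321  tau: 2.1461 19.5875 2.4663
step 17  q: -0.2118 -2.2667 1.9173  θ̇: 4.3072 -5.5779 3.0113  ee: -0.0226 0.4067 0.2950  tau: 1.0664 18.9125 2.9502
step 18  q: -0.1432 -2.3472 1.9572  θ̇: 4.8231 -5.1390 2.3007  ee: -0.0395 0.4026 0.2591  tau: 0.2177 17.9899 3.4262
step 19  q: -0.0678 -2.4206 1.9870  θ̇: 5.2192 -4.6336 1.6732  ee: -0.0552 0.3983 0.2247  tau: -0.4560 16.8538 3.8542
step 20  q: 0.0127 -2.4861 2.0082  θ̇: 5.4899 -4.0798 1.1526  ee: -0.0696 0.3939 0.1921  tau: -1.0340 15.5332 4.2001
step 21  q: 0.0964 -2.5431 2.0225  θ̇: 5.6471 -3.5025 0.7582  ee: -0.0823 0.3893 0.1616  tau: -1.6004 14.0515 4.4404
step 22  q: 0.1817 -2.5914 2.0319  θ̇: 5.7114 -2.9271 0.4964  ee: -0.0934 0.3845 0.1334  tau: -2.2262 12.4307 4.5656
step 23  q: 0.2674 -2.6312 2.0382  θ̇: 5.7027 -2.3735 0.3589  ee: -0.1034 0.3797 0.1077  tau: -2.9571 10.6950 4.5788
step 24  q: 0.3525 -2.6629 2.0433  θ̇: 5.6347 -1.8543 0.3258  ee: -0.1125 0.3748 0.0846  tau: -3.8106 8.8744 4.4937
step 25  q: 0.4361 -2.6872 2.0484  θ̇: 5.5150 -1.3753 0.3710  ee: -0.1212 0.3698 0.0638  tau: -4.7768 7.0049 4.3300
step 26  q: 0.5176 -2.7046 2.0547  θ̇: 5.3462 -0.9373 0.4671  ee: -0.1299 0.3646 0.0452  tau: -5.8246 5.1272 4.1107
step 27  q: 0.5962 -2.7156 2.0626  θ̇: 5.1299 -0.5384 0.5887  ee: -0.1388 0.3594 0.0285  tau: -6.9092 3.2838 3.8590
step 28  q: 0.6712 -2.7210 2.0723  θ̇: 4.8682 -0.1754 0.7142  ee: -0.1481 0.3540 0.0136  tau: -7.9810 1.5155 3.5962
step 29  q: 0.7419 -2.7212 2.0839  θ̇: 4.5655 0.1541 0.8271  ee: -0.1580 0.3485 0.0001  tau: -8.9942 -0.1402 3.3401
step 30  q: 0.8079 -2.7167 2.0969  θ̇: 4.2290 0.4518 0.9162  ee: -0.1683 0.3429 -0.0122  tau: -9.9123 -1.6537 3.1045
step 31  q: 0.8686 -2.7079 2.1111  θ̇: 3.8664 0.7206 0.9730  ee: -0.1791 0.3372 -0.0233  tau: -10.7124 -3.0089 2.8989
step 32  q: 0.9237 -2.6953 2.1259  θ̇: 3.4878 0.9611 0.9948  ee: -0.1902 0.3315 -0.0335  tau: -11.3852 -4.1952 2.7285
step 33  q: 0.9731 -2.6793 2.1408  θ̇: 3.1037 1.1731 0.9823  ee: -0.2015 0.3259 -0.0427  tau: -11.9333 -5.2105 2.5944
step 34  q: 1.0168 -2.6603 2.1552  θ̇: 2.7241 1.3562 0.9388  ee: -0.2130 0.3204 -0.0510  tau: -12.3677 -6.0590 2.4949
step 35  q: 1.0549 -2.6388 2.1688  θ̇: 2.3581 1.5098 0.8698  ee: -0.2245 0.3150 -0.0584  tau: -12.7047 -6.7505 2.4265
step 36  q: 1.0876 -2.6153 2.1812  θ̇: 2.0129 1.6336 0.7817  ee: -0.2360 0.3099 -0.0650  tau: -12.9625 -7.2977 2.3843
step 37  q: 1.1154 -2.5900 2.1922  θ̇: 1.6942 1.7279 0.6814  ee: -0.2473 0.3050 -0.0708  tau: -13.1588 -7.7156 2.3628
step 38  q: 1.1386 -2.5636 2.2016  θ̇: 1.4056 1.7936 0.5754  ee: -0.2584 0.3005 -0.0757  tau: -13.3095 -8.0196 2.3570
step 39  q: 1.1577 -2.5364 2.2094  θ̇: 1.1487 1.8324 0.4694  ee: -0.2692 0.2962 -0.0799  tau: -13.4276 -8.2251 2.3623
step 40  q: 1.1732 -2.5088 2.2157  θ̇: 0.9237 1.8464 0.3679  ee: -0.2798 0.2923 -0.0834  tau: -13.5230 -8.3467 2.3748
step 41  q: 1.1856 -2.4811 2.2205  θ̇: 0.7291 1.8384 0.2741  ee: -0.2900 0.2887 -0.0861  tau: -13.6031 -8.3977 2.3915
step 42  q: 1.1952 -2.4537 2.2240  θ̇: 0.5629 1.8115 0.1901  ee: -0.2998 0.2854 -0.0883  tau: -13.6724 -8.3902 2.4101
step 43  q: 1.2026 -2.4269 2.2263  θ̇: 0.4222 1.7687 0.1169  ee: -0.3092 0.2824 -0.0899  tau: -13.7340 -8.3345 2.4290
step 44  q: 1.2080 -2.4007 2.2276  θ̇: 0.3039 1.7133 0.0546  ee: -0.3182 0.2796 -0.0910  tau: -13.7895 -8.2400 2.4472
step 45  q: 1.2118 -2.3755 2.2280  θ̇: 0.2057 1.6473 0.0057  ee: -0.3268 0.2770 -0.0916  tau: -13.8395 -8.1143 2.4619
step 46  q: 1.2142 -2.3513 2.2278  θ̇: 0.1276 1.5711 -0.0183  ee: -0.3349 0.2747 -0.0918  tau: -13.8844 -7.9641 2.4637
step 47  q: 1.2157 -2.3284 2.2275  θ̇: 0.0638 1.4895 -0.0306  ee: -0.3425 0.2725 -0.0916  tau: -13.9233 -7.7955 2.4613
step 48  q: 1.2162 -2.3066 2.2269  θ̇: 0.0112 1.4056 -0.0379  ee: -0.3497 0.2704 -0.0911  tau: -13.9574 -7.6135 2.4591
step 49  q: 1.2160 -2.2862 2.2263  θ̇: -0.0273 1.3186 -0.0378  ee: -0.3564 0.2685 -0.0903
final ee position (m): -0.3564 0.2685 -0.0903


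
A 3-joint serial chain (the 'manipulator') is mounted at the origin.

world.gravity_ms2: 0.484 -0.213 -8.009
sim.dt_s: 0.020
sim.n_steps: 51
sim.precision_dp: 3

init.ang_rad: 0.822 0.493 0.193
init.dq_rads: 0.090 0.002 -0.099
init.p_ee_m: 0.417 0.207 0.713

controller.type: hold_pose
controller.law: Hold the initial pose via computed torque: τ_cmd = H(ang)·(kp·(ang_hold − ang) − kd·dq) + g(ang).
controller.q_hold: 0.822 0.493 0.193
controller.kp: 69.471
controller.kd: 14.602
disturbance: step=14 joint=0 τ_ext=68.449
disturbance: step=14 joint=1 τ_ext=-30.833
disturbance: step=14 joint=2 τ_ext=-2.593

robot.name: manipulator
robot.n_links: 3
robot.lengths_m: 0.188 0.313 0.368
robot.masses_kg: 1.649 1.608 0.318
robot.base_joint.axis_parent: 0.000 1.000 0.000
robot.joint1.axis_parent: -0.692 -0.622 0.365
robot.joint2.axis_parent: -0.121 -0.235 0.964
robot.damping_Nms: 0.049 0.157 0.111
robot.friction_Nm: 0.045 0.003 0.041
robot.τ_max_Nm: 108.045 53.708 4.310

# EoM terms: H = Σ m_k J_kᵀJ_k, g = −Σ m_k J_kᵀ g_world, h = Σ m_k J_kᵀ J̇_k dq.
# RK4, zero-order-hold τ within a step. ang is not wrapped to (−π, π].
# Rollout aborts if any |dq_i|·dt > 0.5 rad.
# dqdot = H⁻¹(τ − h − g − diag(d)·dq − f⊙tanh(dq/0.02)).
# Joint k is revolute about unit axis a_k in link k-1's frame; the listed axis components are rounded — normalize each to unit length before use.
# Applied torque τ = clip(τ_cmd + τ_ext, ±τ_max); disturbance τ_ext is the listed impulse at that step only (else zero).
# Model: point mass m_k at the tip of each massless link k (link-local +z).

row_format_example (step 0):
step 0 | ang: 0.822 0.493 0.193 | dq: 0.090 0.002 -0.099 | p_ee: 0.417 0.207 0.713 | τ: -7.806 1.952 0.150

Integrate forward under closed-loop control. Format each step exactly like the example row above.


step 1 | ang: 0.824 0.493 0.194 | dq: 0.059 0.001 -0.145 | p_ee: 0.419 0.207 0.712 | τ: -7.622 1.868 0.144
step 2 | ang: 0.825 0.493 0.195 | dq: 0.036 -0.001 -0.153 | p_ee: 0.419 0.207 0.712 | τ: -7.468 1.798 0.138
step 3 | ang: 0.825 0.493 0.195 | dq: 0.018 -0.001 -0.154 | p_ee: 0.420 0.207 0.712 | τ: -7.342 1.738 0.133
step 4 | ang: 0.826 0.492 0.196 | dq: 0.006 0.000 -0.153 | p_ee: 0.420 0.207 0.712 | τ: -7.242 1.689 0.129
step 5 | ang: 0.826 0.492 0.196 | dq: -0.002 0.002 -0.152 | p_ee: 0.420 0.207 0.712 | τ: -7.166 1.649 0.126
step 6 | ang: 0.826 0.492 0.197 | dq: -0.006 0.005 -0.151 | p_ee: 0.420 0.207 0.712 | τ: -7.107 1.617 0.123
step 7 | ang: 0.826 0.492 0.198 | dq: -0.009 0.008 -0.150 | p_ee: 0.420 0.207 0.712 | τ: -7.062 1.590 0.121
step 8 | ang: 0.825 0.492 0.198 | dq: -0.011 0.010 -0.150 | p_ee: 0.420 0.207 0.712 | τ: -7.028 1.570 0.120
step 9 | ang: 0.825 0.492 0.199 | dq: -0.012 0.011 -0.150 | p_ee: 0.420 0.207 0.712 | τ: -7.001 1.554 0.118
step 10 | ang: 0.825 0.492 0.199 | dq: -0.012 0.012 -0.150 | p_ee: 0.419 0.207 0.712 | τ: -6.981 1.541 0.117
step 11 | ang: 0.825 0.492 0.200 | dq: -0.012 0.013 -0.150 | p_ee: 0.419 0.207 0.712 | τ: -6.965 1.531 0.117
step 12 | ang: 0.825 0.493 0.201 | dq: -0.012 0.013 -0.151 | p_ee: 0.419 0.207 0.712 | τ: -6.954 1.524 0.116
step 13 | ang: 0.825 0.493 0.201 | dq: -0.012 0.013 -0.151 | p_ee: 0.419 0.207 0.712 | τ: -6.945 1.519 0.116
step 14 | ang: 0.824 0.493 0.202 | dq: -0.011 0.013 -0.152 | p_ee: 0.419 0.207 0.712 | τ: 61.510 -29.318 -2.477
step 15 | ang: 0.848 0.497 0.203 | dq: 2.315 0.426 -0.134 | p_ee: 0.433 0.209 0.703 | τ: -28.030 11.110 0.916
step 16 | ang: 0.886 0.503 0.204 | dq: 1.565 0.211 -0.122 | p_ee: 0.456 0.211 0.687 | τ: -23.801 9.379 0.758
step 17 | ang: 0.912 0.506 0.204 | dq: 0.997 0.092 -0.137 | p_ee: 0.472 0.212 0.675 | τ: -20.271 7.837 0.624
step 18 | ang: 0.928 0.507 0.205 | dq: 0.569 0.027 -0.150 | p_ee: 0.482 0.212 0.668 | τ: -17.348 6.511 0.511
step 19 | ang: 0.936 0.507 0.206 | dq: 0.250 -0.008 -0.158 | p_ee: 0.488 0.212 0.664 | τ: -14.947 5.396 0.418
step 20 | ang: 0.939 0.507 0.206 | dq: 0.015 -0.028 -0.162 | p_ee: 0.490 0.212 0.663 | τ: -12.990 4.473 0.342
step 21 | ang: 0.937 0.506 0.206 | dq: -0.148 -0.033 -0.153 | p_ee: 0.489 0.211 0.663 | τ: -11.432 3.721 0.281
step 22 | ang: 0.933 0.505 0.207 | dq: -0.261 -0.033 -0.152 | p_ee: 0.487 0.211 0.665 | τ: -10.187 3.117 0.232
step 23 | ang: 0.928 0.504 0.207 | dq: -0.336 -0.033 -0.153 | p_ee: 0.483 0.211 0.668 | τ: -9.200 2.636 0.194
step 24 | ang: 0.920 0.504 0.208 | dq: -0.381 -0.032 -0.153 | p_ee: 0.479 0.211 0.671 | τ: -8.426 2.259 0.164
step 25 | ang: 0.913 0.503 0.208 | dq: -0.403 -0.031 -0.153 | p_ee: 0.474 0.210 0.675 | τ: -7.827 1.966 0.141
step 26 | ang: 0.905 0.502 0.209 | dq: -0.408 -0.029 -0.154 | p_ee: 0.469 0.210 0.678 | τ: -7.370 1.742 0.124
step 27 | ang: 0.897 0.501 0.209 | dq: -0.400 -0.027 -0.154 | p_ee: 0.464 0.210 0.682 | τ: -7.030 1.574 0.112
step 28 | ang: 0.889 0.501 0.210 | dq: -0.384 -0.024 -0.155 | p_ee: 0.459 0.210 0.686 | τ: -6.783 1.451 0.102
step 29 | ang: 0.882 0.500 0.210 | dq: -0.361 -0.022 -0.155 | p_ee: 0.454 0.210 0.689 | τ: -6.610 1.364 0.096
step 30 | ang: 0.875 0.500 0.211 | dq: -0.335 -0.019 -0.155 | p_ee: 0.449 0.209 0.692 | τ: -6.495 1.306 0.092
step 31 | ang: 0.868 0.499 0.211 | dq: -0.307 -0.016 -0.156 | p_ee: 0.445 0.209 0.695 | τ: -6.425 1.269 0.090
step 32 | ang: 0.863 0.499 0.212 | dq: -0.278 -0.013 -0.156 | p_ee: 0.441 0.209 0.697 | τ: -6.390 1.249 0.089
step 33 | ang: 0.857 0.498 0.212 | dq: -0.250 -0.011 -0.156 | p_ee: 0.438 0.209 0.699 | τ: -6.382 1.242 0.089
step 34 | ang: 0.853 0.498 0.212 | dq: -0.222 -0.009 -0.156 | p_ee: 0.435 0.209 0.701 | τ: -6.392 1.244 0.090
step 35 | ang: 0.849 0.498 0.213 | dq: -0.196 -0.007 -0.157 | p_ee: 0.432 0.209 0.703 | τ: -6.416 1.254 0.091
step 36 | ang: 0.845 0.497 0.213 | dq: -0.172 -0.005 -0.157 | p_ee: 0.430 0.209 0.705 | τ: -6.449 1.268 0.093
step 37 | ang: 0.842 0.497 0.214 | dq: -0.150 -0.003 -0.157 | p_ee: 0.428 0.209 0.706 | τ: -6.487 1.285 0.095
step 38 | ang: 0.839 0.497 0.214 | dq: -0.130 -0.002 -0.157 | p_ee: 0.426 0.209 0.707 | τ: -6.529 1.304 0.096
step 39 | ang: 0.837 0.497 0.215 | dq: -0.112 -0.001 -0.158 | p_ee: 0.424 0.208 0.708 | τ: -6.572 1.324 0.098
step 40 | ang: 0.835 0.497 0.215 | dq: -0.096 0.000 -0.158 | p_ee: 0.423 0.208 0.709 | τ: -6.614 1.343 0.100
step 41 | ang: 0.833 0.497 0.215 | dq: -0.082 0.001 -0.158 | p_ee: 0.421 0.208 0.710 | τ: -6.655 1.362 0.102
step 42 | ang: 0.832 0.496 0.216 | dq: -0.070 0.001 -0.158 | p_ee: 0.420 0.208 0.710 | τ: -6.694 1.381 0.103
step 43 | ang: 0.830 0.496 0.216 | dq: -0.059 0.002 -0.159 | p_ee: 0.420 0.208 0.711 | τ: -6.730 1.398 0.105
step 44 | ang: 0.829 0.496 0.216 | dq: -0.050 0.002 -0.159 | p_ee: 0.419 0.208 0.711 | τ: -6.763 1.414 0.106
step 45 | ang: 0.828 0.496 0.217 | dq: -0.042 0.003 -0.160 | p_ee: 0.418 0.208 0.712 | τ: -6.792 1.428 0.107
step 46 | ang: 0.828 0.496 0.217 | dq: -0.036 0.003 -0.160 | p_ee: 0.418 0.208 0.712 | τ: -6.818 1.441 0.109
step 47 | ang: 0.827 0.496 0.218 | dq: -0.030 0.003 -0.161 | p_ee: 0.417 0.208 0.712 | τ: -6.841 1.453 0.110
step 48 | ang: 0.827 0.496 0.218 | dq: -0.026 0.002 -0.162 | p_ee: 0.417 0.208 0.712 | τ: -6.860 1.463 0.110
step 49 | ang: 0.826 0.496 0.218 | dq: -0.022 0.002 -0.163 | p_ee: 0.417 0.208 0.713 | τ: -6.876 1.472 0.111
step 50 | ang: 0.826 0.496 0.218 | dq: -0.019 0.001 -0.164 | p_ee: 0.417 0.208 0.713 | τ: -6.889 1.480 0.112
step 51 | ang: 0.826 0.496 0.219 | dq: -0.017 0.001 -0.165 | p_ee: 0.416 0.208 0.713


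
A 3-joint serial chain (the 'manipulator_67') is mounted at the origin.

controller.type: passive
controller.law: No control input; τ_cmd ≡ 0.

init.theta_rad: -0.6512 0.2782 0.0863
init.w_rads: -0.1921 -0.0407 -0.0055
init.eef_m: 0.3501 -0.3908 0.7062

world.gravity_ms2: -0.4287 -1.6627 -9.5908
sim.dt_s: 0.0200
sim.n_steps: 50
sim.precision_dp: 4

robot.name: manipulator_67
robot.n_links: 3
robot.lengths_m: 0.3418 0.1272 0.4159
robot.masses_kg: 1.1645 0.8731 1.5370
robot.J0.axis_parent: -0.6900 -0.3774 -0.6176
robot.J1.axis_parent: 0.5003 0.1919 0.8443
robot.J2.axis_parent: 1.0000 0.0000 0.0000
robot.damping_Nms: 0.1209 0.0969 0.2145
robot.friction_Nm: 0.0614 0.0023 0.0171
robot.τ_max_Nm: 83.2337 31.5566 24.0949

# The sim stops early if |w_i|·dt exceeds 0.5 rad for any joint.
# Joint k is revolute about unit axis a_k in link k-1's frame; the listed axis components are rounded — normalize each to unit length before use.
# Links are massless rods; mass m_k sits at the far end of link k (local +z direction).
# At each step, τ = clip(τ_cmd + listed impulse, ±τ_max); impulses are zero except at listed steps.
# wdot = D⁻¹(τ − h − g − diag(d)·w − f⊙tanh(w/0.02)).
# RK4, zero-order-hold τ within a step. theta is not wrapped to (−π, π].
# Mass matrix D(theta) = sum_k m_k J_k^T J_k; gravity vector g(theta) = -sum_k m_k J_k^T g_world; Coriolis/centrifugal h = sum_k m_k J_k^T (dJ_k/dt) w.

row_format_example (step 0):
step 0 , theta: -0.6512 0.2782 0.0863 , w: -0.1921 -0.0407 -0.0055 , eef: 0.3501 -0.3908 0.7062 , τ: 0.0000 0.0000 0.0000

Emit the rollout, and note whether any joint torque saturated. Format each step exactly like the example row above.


step 1 , theta: -0.6578 0.2720 0.0888 , w: -0.4686 -0.5674 0.2524 , eef: 0.3526 -0.3927 0.7040 , τ: 0.0000 0.0000 0.0000
step 2 , theta: -0.6698 0.2560 0.0962 , w: -0.7306 -1.0138 0.4808 , eef: 0.3564 -0.3964 0.7000 , τ: 0.0000 0.0000 0.0000
step 3 , theta: -0.6870 0.2318 0.1079 , w: -0.9833 -1.4033 0.6906 , eef: 0.3617 -0.4018 0.6943 , τ: 0.0000 0.0000 0.0000
step 4 , theta: -0.7091 0.2001 0.1238 , w: -1.2308 -1.7546 0.8903 , eef: 0.3685 -0.4088 0.6866 , τ: 0.0000 0.0000 0.0000
step 5 , theta: -0.7362 0.1618 0.1435 , w: -1.4765 -2.0815 1.0873 , eef: 0.3768 -0.4173 0.6769 , τ: 0.0000 0.0000 0.0000
step 6 , theta: -0.7682 0.1170 0.1673 , w: -1.7226 -2.3936 1.2870 , eef: 0.3866 -0.4272 0.6649 , τ: 0.0000 0.0000 0.0000
step 7 , theta: -0.8051 0.0661 0.1951 , w: -1.9710 -2.6956 1.4938 , eef: 0.3978 -0.4382 0.6506 , τ: 0.0000 0.0000 0.0000
step 8 , theta: -0.8471 0.0092 0.2271 , w: -2.2223 -2.9885 1.7107 , eef: 0.4103 -0.4503 0.6337 , τ: 0.0000 0.0000 0.0000
step 9 , theta: -0.8941 -0.0534 0.2636 , w: -2.4766 -3.2691 1.9395 , eef: 0.4241 -0.4633 0.6139 , τ: 0.0000 0.0000 0.0000
step 10 , theta: -0.9461 -0.1214 0.3048 , w: -2.7330 -3.5309 2.1811 , eef: 0.4389 -0.4769 0.5910 , τ: 0.0000 0.0000 0.0000
step 11 , theta: -1.0034 -0.1944 0.3509 , w: -2.9894 -3.7640 2.4351 , eef: 0.4547 -0.4908 0.5647 , τ: 0.0000 0.0000 0.0000
step 12 , theta: -1.0657 -0.2717 0.4022 , w: -3.2427 -3.9561 2.6996 , eef: 0.4712 -0.5047 0.5346 , τ: 0.0000 0.0000 0.0000
step 13 , theta: -1.1330 -0.3523 0.4589 , w: -3.4884 -4.0928 2.9712 , eef: 0.4882 -0.5181 0.5004 , τ: 0.0000 0.0000 0.0000
step 14 , theta: -1.2052 -0.4350 0.5211 , w: -3.7207 -4.1591 3.2441 , eef: 0.5053 -0.5304 0.4619 , τ: 0.0000 0.0000 0.0000
step 15 , theta: -1.2817 -0.5181 0.5887 , w: -3.9331 -4.1403 3.5106 , eef: 0.5223 -0.5410 0.4189 , τ: 0.0000 0.0000 0.0000
step 16 , theta: -1.3623 -0.5999 0.6614 , w: -4.1179 -4.0234 3.7609 , eef: 0.5389 -0.5491 0.3710 , τ: 0.0000 0.0000 0.0000
step 17 , theta: -1.4462 -0.6783 0.7389 , w: -4.2680 -3.7989 3.9834 , eef: 0.5545 -0.5539 0.3184 , τ: 0.0000 0.0000 0.0000
step 18 , theta: -1.5327 -0.7511 0.8205 , w: -4.3770 -3.4612 4.1654 , eef: 0.5689 -0.5544 0.2610 , τ: 0.0000 0.0000 0.0000
step 19 , theta: -1.6210 -0.8160 0.9052 , w: -4.4411 -3.0099 4.2942 , eef: 0.5817 -0.5497 0.1992 , τ: 0.0000 0.0000 0.0000
step 20 , theta: -1.7101 -0.8708 0.9918 , w: -4.4596 -2.4495 4.3573 , eef: 0.5924 -0.5387 0.1334 , τ: 0.0000 0.0000 0.0000
step 21 , theta: -1.7991 -0.9133 1.0789 , w: -4.4370 -1.7906 4.3427 , eef: 0.6006 -0.5206 0.0646 , τ: 0.0000 0.0000 0.0000
step 22 , theta: -1.8873 -0.9419 1.1649 , w: -4.3836 -1.0507 4.2385 , eef: 0.6060 -0.4944 -0.0063 , τ: 0.0000 0.0000 0.0000
step 23 , theta: -1.9744 -0.9550 1.2478 , w: -4.3167 -0.2574 4.0324 , eef: 0.6082 -0.4593 -0.0779 , τ: 0.0000 0.0000 0.0000
step 24 , theta: -2.0601 -0.9521 1.3255 , w: -4.2624 0.5473 3.7122 , eef: 0.6070 -0.4148 -0.1484 , τ: 0.0000 0.0000 0.0000
step 25 , theta: -2.1451 -0.9334 1.3955 , w: -4.2509 1.3096 3.2667 , eef: 0.6020 -0.3608 -0.2161 , τ: 0.0000 0.0000 0.0000
step 26 , theta: -2.2306 -0.9004 1.4552 , w: -4.3140 1.9625 2.6902 , eef: 0.5934 -0.2975 -0.2787 , τ: 0.0000 0.0000 0.0000
step 27 , theta: -2.3184 -0.8561 1.5022 , w: -4.4757 2.4361 1.9881 , eef: 0.5811 -0.2258 -0.3344 , τ: 0.0000 0.0000 0.0000
step 28 , theta: -2.4104 -0.8046 1.5341 , w: -4.7431 2.6727 1.1820 , eef: 0.5654 -0.1471 -0.3817 , τ: 0.0000 0.0000 0.0000
step 29 , theta: -2.5087 -0.7510 1.5491 , w: -5.1024 2.6402 0.3117 , eef: 0.5468 -0.0632 -0.4194 , τ: 0.0000 0.0000 0.0000
step 30 , theta: -2.6149 -0.7008 1.5465 , w: -5.5230 2.3388 -0.5675 , eef: 0.5257 0.0241 -0.4472 , τ: 0.0000 0.0000 0.0000
step 31 , theta: -2.7298 -0.6590 1.5267 , w: -5.9645 1.8070 -1.4023 , eef: 0.5026 0.1128 -0.4650 , τ: 0.0000 0.0000 0.0000
step 32 , theta: -2.8533 -0.6296 1.4910 , w: -6.3850 1.1121 -2.1437 , eef: 0.4778 0.2011 -0.4733 , τ: 0.0000 0.0000 0.0000
step 33 , theta: -2.9848 -0.6150 1.4418 , w: -6.7437 0.3432 -2.7545 , eef: 0.4516 0.2876 -0.4722 , τ: 0.0000 0.0000 0.0000
step 34 , theta: -3.1224 -0.6157 1.3819 , w: -7.0006 -0.3946 -3.2110 , eef: 0.4243 0.3709 -0.4622 , τ: 0.0000 0.0000 0.0000
step 35 , theta: -3.2638 -0.6299 1.3144 , w: -7.1174 -0.9916 -3.5038 , eef: 0.3958 0.4497 -0.4435 , τ: 0.0000 0.0000 0.0000
step 36 , theta: -3.4059 -0.6537 1.2428 , w: -7.0610 -1.3429 -3.6400 , eef: 0.3663 0.5227 -0.4166 , τ: 0.0000 0.0000 0.0000
step 37 , theta: -3.5450 -0.6814 1.1697 , w: -6.8154 -1.3744 -3.6440 , eef: 0.3358 0.5889 -0.3821 , τ: 0.0000 0.0000 0.0000
step 38 , theta: -3.6774 -0.7064 1.0977 , w: -6.3945 -1.0724 -3.5510 , eef: 0.3042 0.6475 -0.3411 , τ: 0.0000 0.0000 0.0000
step 39 , theta: -3.7999 -0.7224 1.0281 , w: -5.8410 -0.4918 -3.3935 , eef: 0.2716 0.6982 -0.2950 , τ: 0.0000 0.0000 0.0000
step 40 , theta: -3.9105 -0.7249 0.9622 , w: -5.2109 0.2681 -3.1890 , eef: 0.2383 0.7408 -0.2454 , τ: 0.0000 0.0000 0.0000
step 41 , theta: -4.0082 -0.7113 0.9009 , w: -4.5564 1.0966 -2.9377 , eef: 0.2043 0.7756 -0.1937 , τ: 0.0000 0.0000 0.0000
step 42 , theta: -4.0928 -0.6812 0.8451 , w: -3.9152 1.8991 -2.6296 , eef: 0.1700 0.8028 -0.1415 , τ: 0.0000 0.0000 0.0000
step 43 , theta: -4.1650 -0.6360 0.7961 , w: -3.3131 2.5972 -2.2521 , eef: 0.1356 0.8229 -0.0899 , τ: 0.0000 0.0000 0.0000
step 44 , theta: -4.2257 -0.5784 0.7555 , w: -2.7656 3.1326 -1.7975 , eef: 0.1014 0.8364 -0.0398 , τ: 0.0000 0.0000 0.0000
step 45 , theta: -4.2761 -0.5120 0.7248 , w: -2.2803 3.4693 -1.2680 , eef: 0.0676 0.8436 0.0080 , τ: 0.0000 0.0000 0.0000
step 46 , theta: -4.3174 -0.4410 0.7052 , w: -1.8578 3.5988 -0.6787 , eef: 0.0344 0.8451 0.0527 , τ: 0.0000 0.0000 0.0000
step 47 , theta: -4.3508 -0.3693 0.6978 , w: -1.4930 3.5421 -0.0548 , eef: 0.0021 0.8415 0.0940 , τ: 0.0000 0.0000 0.0000
step 48 , theta: -4.3774 -0.3003 0.7030 , w: -1.1764 3.3453 0.5707 , eef: -0.0291 0.8333 0.1316 , τ: 0.0000 0.0000 0.0000
step 49 , theta: -4.3981 -0.2361 0.7205 , w: -0.8978 3.0594 1.1742 , eef: -0.0592 0.8210 0.1651 , τ: 0.0000 0.0000 0.0000
step 50 , theta: -4.4135 -0.1782 0.7497 , w: -0.6476 2.7321 1.7381 , eef: -0.0879 0.8051 0.1945
any joint saturated: no
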